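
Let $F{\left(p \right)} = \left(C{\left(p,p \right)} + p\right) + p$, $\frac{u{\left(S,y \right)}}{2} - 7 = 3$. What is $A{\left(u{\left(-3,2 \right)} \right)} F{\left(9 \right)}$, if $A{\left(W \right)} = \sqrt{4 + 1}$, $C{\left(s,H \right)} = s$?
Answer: $27 \sqrt{5} \approx 60.374$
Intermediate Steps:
$u{\left(S,y \right)} = 20$ ($u{\left(S,y \right)} = 14 + 2 \cdot 3 = 14 + 6 = 20$)
$F{\left(p \right)} = 3 p$ ($F{\left(p \right)} = \left(p + p\right) + p = 2 p + p = 3 p$)
$A{\left(W \right)} = \sqrt{5}$
$A{\left(u{\left(-3,2 \right)} \right)} F{\left(9 \right)} = \sqrt{5} \cdot 3 \cdot 9 = \sqrt{5} \cdot 27 = 27 \sqrt{5}$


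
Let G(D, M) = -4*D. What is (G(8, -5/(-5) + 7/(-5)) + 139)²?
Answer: 11449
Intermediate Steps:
(G(8, -5/(-5) + 7/(-5)) + 139)² = (-4*8 + 139)² = (-32 + 139)² = 107² = 11449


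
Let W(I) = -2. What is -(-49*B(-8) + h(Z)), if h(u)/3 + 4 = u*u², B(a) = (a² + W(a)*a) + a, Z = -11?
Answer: 7533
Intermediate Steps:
B(a) = a² - a (B(a) = (a² - 2*a) + a = a² - a)
h(u) = -12 + 3*u³ (h(u) = -12 + 3*(u*u²) = -12 + 3*u³)
-(-49*B(-8) + h(Z)) = -(-(-392)*(-1 - 8) + (-12 + 3*(-11)³)) = -(-(-392)*(-9) + (-12 + 3*(-1331))) = -(-49*72 + (-12 - 3993)) = -(-3528 - 4005) = -1*(-7533) = 7533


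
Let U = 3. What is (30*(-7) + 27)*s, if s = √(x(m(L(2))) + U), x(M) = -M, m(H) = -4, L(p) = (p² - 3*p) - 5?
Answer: -183*√7 ≈ -484.17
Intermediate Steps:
L(p) = -5 + p² - 3*p
s = √7 (s = √(-1*(-4) + 3) = √(4 + 3) = √7 ≈ 2.6458)
(30*(-7) + 27)*s = (30*(-7) + 27)*√7 = (-210 + 27)*√7 = -183*√7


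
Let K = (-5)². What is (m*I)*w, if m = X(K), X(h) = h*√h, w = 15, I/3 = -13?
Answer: -73125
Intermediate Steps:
I = -39 (I = 3*(-13) = -39)
K = 25
X(h) = h^(3/2)
m = 125 (m = 25^(3/2) = 125)
(m*I)*w = (125*(-39))*15 = -4875*15 = -73125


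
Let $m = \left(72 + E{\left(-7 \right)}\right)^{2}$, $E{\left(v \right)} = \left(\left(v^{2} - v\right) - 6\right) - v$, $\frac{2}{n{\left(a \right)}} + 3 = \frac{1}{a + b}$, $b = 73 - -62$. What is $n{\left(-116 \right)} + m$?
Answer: $\frac{465929}{28} \approx 16640.0$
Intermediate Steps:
$b = 135$ ($b = 73 + 62 = 135$)
$n{\left(a \right)} = \frac{2}{-3 + \frac{1}{135 + a}}$ ($n{\left(a \right)} = \frac{2}{-3 + \frac{1}{a + 135}} = \frac{2}{-3 + \frac{1}{135 + a}}$)
$E{\left(v \right)} = -6 + v^{2} - 2 v$ ($E{\left(v \right)} = \left(-6 + v^{2} - v\right) - v = -6 + v^{2} - 2 v$)
$m = 16641$ ($m = \left(72 - \left(-8 - 49\right)\right)^{2} = \left(72 + \left(-6 + 49 + 14\right)\right)^{2} = \left(72 + 57\right)^{2} = 129^{2} = 16641$)
$n{\left(-116 \right)} + m = \frac{2 \left(-135 - -116\right)}{404 + 3 \left(-116\right)} + 16641 = \frac{2 \left(-135 + 116\right)}{404 - 348} + 16641 = 2 \cdot \frac{1}{56} \left(-19\right) + 16641 = - \frac{19}{28} + 16641 = \frac{465929}{28}$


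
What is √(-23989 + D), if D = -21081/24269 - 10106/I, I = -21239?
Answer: 6*I*√177047031029898530039/515449291 ≈ 154.89*I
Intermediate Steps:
D = -202476845/515449291 (D = -21081/24269 - 10106/(-21239) = -21081*1/24269 - 10106*(-1/21239) = -21081/24269 + 10106/21239 = -202476845/515449291 ≈ -0.39282)
√(-23989 + D) = √(-23989 - 202476845/515449291) = √(-12365315518644/515449291) = 6*I*√177047031029898530039/515449291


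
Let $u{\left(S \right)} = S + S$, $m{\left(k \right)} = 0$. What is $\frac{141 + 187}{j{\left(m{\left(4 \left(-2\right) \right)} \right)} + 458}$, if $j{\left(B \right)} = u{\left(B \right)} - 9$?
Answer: $\frac{328}{449} \approx 0.73051$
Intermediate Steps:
$u{\left(S \right)} = 2 S$
$j{\left(B \right)} = -9 + 2 B$ ($j{\left(B \right)} = 2 B - 9 = -9 + 2 B$)
$\frac{141 + 187}{j{\left(m{\left(4 \left(-2\right) \right)} \right)} + 458} = \frac{141 + 187}{\left(-9 + 2 \cdot 0\right) + 458} = \frac{328}{\left(-9 + 0\right) + 458} = \frac{328}{-9 + 458} = \frac{328}{449}$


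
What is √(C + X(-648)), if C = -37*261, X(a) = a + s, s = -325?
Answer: I*√10630 ≈ 103.1*I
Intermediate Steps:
X(a) = -325 + a (X(a) = a - 325 = -325 + a)
C = -9657
√(C + X(-648)) = √(-9657 + (-325 - 648)) = √(-9657 - 973) = √(-10630) = I*√10630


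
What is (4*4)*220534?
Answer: 3528544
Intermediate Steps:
(4*4)*220534 = 16*220534 = 3528544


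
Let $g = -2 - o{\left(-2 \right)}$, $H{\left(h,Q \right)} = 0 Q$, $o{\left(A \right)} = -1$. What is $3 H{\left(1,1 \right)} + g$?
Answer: $-1$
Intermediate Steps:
$H{\left(h,Q \right)} = 0$
$g = -1$ ($g = -2 - -1 = -2 + 1 = -1$)
$3 H{\left(1,1 \right)} + g = 3 \cdot 0 - 1 = 0 - 1 = -1$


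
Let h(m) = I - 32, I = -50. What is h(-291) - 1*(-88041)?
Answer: 87959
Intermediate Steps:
h(m) = -82 (h(m) = -50 - 32 = -82)
h(-291) - 1*(-88041) = -82 - 1*(-88041) = -82 + 88041 = 87959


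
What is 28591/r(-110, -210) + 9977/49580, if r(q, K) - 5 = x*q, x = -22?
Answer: 288347201/24046300 ≈ 11.991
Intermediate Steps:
r(q, K) = 5 - 22*q
28591/r(-110, -210) + 9977/49580 = 28591/(5 - 22*(-110)) + 9977/49580 = 28591/(5 + 2420) + 9977*(1/49580) = 28591/2425 + 9977/49580 = 288347201/24046300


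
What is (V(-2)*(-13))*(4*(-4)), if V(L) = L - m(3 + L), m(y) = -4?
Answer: 416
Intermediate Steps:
V(L) = 4 + L (V(L) = L - 1*(-4) = L + 4 = 4 + L)
(V(-2)*(-13))*(4*(-4)) = ((4 - 2)*(-13))*(4*(-4)) = (2*(-13))*(-16) = -26*(-16) = 416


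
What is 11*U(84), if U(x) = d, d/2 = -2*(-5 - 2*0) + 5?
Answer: 330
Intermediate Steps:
d = 30 (d = 2*(-2*(-5 - 2*0) + 5) = 2*(-2*(-5 + 0) + 5) = 2*(-2*(-5) + 5) = 2*(10 + 5) = 2*15 = 30)
U(x) = 30
11*U(84) = 11*30 = 330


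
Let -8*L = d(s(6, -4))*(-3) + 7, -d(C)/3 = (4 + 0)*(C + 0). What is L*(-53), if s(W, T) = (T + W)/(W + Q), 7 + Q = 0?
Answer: -3445/8 ≈ -430.63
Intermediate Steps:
Q = -7 (Q = -7 + 0 = -7)
s(W, T) = (T + W)/(-7 + W) (s(W, T) = (T + W)/(W - 7) = (T + W)/(-7 + W))
d(C) = -12*C (d(C) = -3*(4 + 0)*(C + 0) = -12*C)
L = 65/8 (L = -(-12*(-4 + 6)/(-7 + 6)*(-3) + 7)/8 = -(-12*2/(-1)*(-3) + 7)/8 = -(-(-12)*2*(-3) + 7)/8 = -(-12*(-2)*(-3) + 7)/8 = -(24*(-3) + 7)/8 = -(-72 + 7)/8 = -⅛*(-65) = 65/8 ≈ 8.1250)
L*(-53) = (65/8)*(-53) = -3445/8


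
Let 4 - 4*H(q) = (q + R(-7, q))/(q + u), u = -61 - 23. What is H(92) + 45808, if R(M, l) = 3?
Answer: 1465793/32 ≈ 45806.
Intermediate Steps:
u = -84
H(q) = 1 - (3 + q)/(4*(-84 + q)) (H(q) = 1 - (q + 3)/(4*(q - 84)) = 1 - (3 + q)/(4*(-84 + q)))
H(92) + 45808 = 3*(-113 + 92)/(4*(-84 + 92)) + 45808 = (3/4)*(-21)/8 + 45808 = (3/4)*(1/8)*(-21) + 45808 = -63/32 + 45808 = 1465793/32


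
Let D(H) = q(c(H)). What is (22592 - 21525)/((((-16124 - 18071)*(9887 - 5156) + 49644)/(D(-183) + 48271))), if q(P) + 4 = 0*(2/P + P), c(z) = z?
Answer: -17166963/53908967 ≈ -0.31844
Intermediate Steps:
q(P) = -4 (q(P) = -4 + 0*(2/P + P) = -4 + 0*(P + 2/P) = -4 + 0 = -4)
D(H) = -4
(22592 - 21525)/((((-16124 - 18071)*(9887 - 5156) + 49644)/(D(-183) + 48271))) = (22592 - 21525)/((((-16124 - 18071)*(9887 - 5156) + 49644)/(-4 + 48271))) = 1067/(((-34195*4731 + 49644)/48267)) = 1067/(((-161776545 + 49644)*(1/48267))) = 1067/((-161726901*1/48267)) = 1067/(-53908967/16089) = 1067*(-16089/53908967) = -17166963/53908967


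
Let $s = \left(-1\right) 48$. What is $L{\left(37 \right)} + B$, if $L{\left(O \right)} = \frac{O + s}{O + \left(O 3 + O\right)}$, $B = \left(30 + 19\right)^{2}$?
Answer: $\frac{444174}{185} \approx 2400.9$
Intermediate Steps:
$s = -48$
$B = 2401$ ($B = 49^{2} = 2401$)
$L{\left(O \right)} = \frac{-48 + O}{5 O}$ ($L{\left(O \right)} = \frac{O - 48}{O + \left(O 3 + O\right)} = \frac{-48 + O}{O + \left(3 O + O\right)} = \frac{-48 + O}{O + 4 O} = \frac{-48 + O}{5 O}$)
$L{\left(37 \right)} + B = \frac{-48 + 37}{5 \cdot 37} + 2401 = \frac{1}{5} \cdot \frac{1}{37} \left(-11\right) + 2401 = - \frac{11}{185} + 2401 = \frac{444174}{185}$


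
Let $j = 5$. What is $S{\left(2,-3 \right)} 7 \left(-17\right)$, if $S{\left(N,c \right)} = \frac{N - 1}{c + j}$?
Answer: $- \frac{119}{2} \approx -59.5$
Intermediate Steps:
$S{\left(N,c \right)} = \frac{-1 + N}{5 + c}$ ($S{\left(N,c \right)} = \frac{N - 1}{c + 5} = \frac{-1 + N}{5 + c}$)
$S{\left(2,-3 \right)} 7 \left(-17\right) = \frac{-1 + 2}{5 - 3} \cdot 7 \left(-17\right) = \frac{1}{2} \cdot 1 \cdot 7 \left(-17\right) = \frac{1}{2} \cdot 7 \left(-17\right) = \frac{7}{2} \left(-17\right) = - \frac{119}{2}$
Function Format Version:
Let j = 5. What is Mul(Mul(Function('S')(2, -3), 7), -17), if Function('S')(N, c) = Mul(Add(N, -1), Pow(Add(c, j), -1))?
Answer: Rational(-119, 2) ≈ -59.500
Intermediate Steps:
Function('S')(N, c) = Mul(Pow(Add(5, c), -1), Add(-1, N)) (Function('S')(N, c) = Mul(Add(N, -1), Pow(Add(c, 5), -1)) = Mul(Add(-1, N), Pow(Add(5, c), -1)) = Mul(Pow(Add(5, c), -1), Add(-1, N)))
Mul(Mul(Function('S')(2, -3), 7), -17) = Mul(Mul(Mul(Pow(Add(5, -3), -1), Add(-1, 2)), 7), -17) = Mul(Mul(Mul(Pow(2, -1), 1), 7), -17) = Mul(Mul(Mul(Rational(1, 2), 1), 7), -17) = Mul(Mul(Rational(1, 2), 7), -17) = Mul(Rational(7, 2), -17) = Rational(-119, 2)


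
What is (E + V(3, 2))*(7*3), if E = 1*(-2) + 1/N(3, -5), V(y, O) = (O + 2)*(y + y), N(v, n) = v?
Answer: 469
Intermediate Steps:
V(y, O) = 2*y*(2 + O) (V(y, O) = (2 + O)*(2*y) = 2*y*(2 + O))
E = -5/3 (E = 1*(-2) + 1/3 = -2 + 1/3 = -5/3 ≈ -1.6667)
(E + V(3, 2))*(7*3) = (-5/3 + 2*3*(2 + 2))*(7*3) = (-5/3 + 2*3*4)*21 = (-5/3 + 24)*21 = (67/3)*21 = 469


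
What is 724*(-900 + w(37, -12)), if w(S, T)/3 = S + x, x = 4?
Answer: -562548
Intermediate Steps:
w(S, T) = 12 + 3*S (w(S, T) = 3*(S + 4) = 3*(4 + S) = 12 + 3*S)
724*(-900 + w(37, -12)) = 724*(-900 + (12 + 3*37)) = 724*(-900 + (12 + 111)) = 724*(-900 + 123) = 724*(-777) = -562548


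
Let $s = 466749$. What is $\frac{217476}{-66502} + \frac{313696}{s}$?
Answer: $- \frac{40322647066}{15519870999} \approx -2.5981$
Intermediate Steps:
$\frac{217476}{-66502} + \frac{313696}{s} = \frac{217476}{-66502} + \frac{313696}{466749} = 217476 \left(- \frac{1}{66502}\right) + 313696 \cdot \frac{1}{466749} = - \frac{108738}{33251} + \frac{313696}{466749} = - \frac{40322647066}{15519870999}$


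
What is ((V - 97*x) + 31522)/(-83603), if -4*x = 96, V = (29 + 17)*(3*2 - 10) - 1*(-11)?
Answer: -33677/83603 ≈ -0.40282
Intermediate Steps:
V = -173 (V = 46*(6 - 10) + 11 = 46*(-4) + 11 = -184 + 11 = -173)
x = -24 (x = -¼*96 = -24)
((V - 97*x) + 31522)/(-83603) = ((-173 - 97*(-24)) + 31522)/(-83603) = ((-173 + 2328) + 31522)*(-1/83603) = (2155 + 31522)*(-1/83603) = 33677*(-1/83603) = -33677/83603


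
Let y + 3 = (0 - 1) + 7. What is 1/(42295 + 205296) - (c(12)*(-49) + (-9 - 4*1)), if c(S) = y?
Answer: 39614561/247591 ≈ 160.00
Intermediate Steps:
y = 3 (y = -3 + ((0 - 1) + 7) = -3 + (-1 + 7) = -3 + 6 = 3)
c(S) = 3
1/(42295 + 205296) - (c(12)*(-49) + (-9 - 4*1)) = 1/(42295 + 205296) - (3*(-49) + (-9 - 4*1)) = 1/247591 - (-147 + (-9 - 4)) = 1/247591 - (-147 - 13) = 1/247591 - 1*(-160) = 1/247591 + 160 = 39614561/247591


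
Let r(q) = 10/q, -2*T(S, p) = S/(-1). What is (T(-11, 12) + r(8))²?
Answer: 289/16 ≈ 18.063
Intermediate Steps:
T(S, p) = S/2 (T(S, p) = -S/(2*(-1)) = -S*(-1)/2 = -(-1)*S/2 = S/2)
(T(-11, 12) + r(8))² = ((½)*(-11) + 10/8)² = (-11/2 + 10*(⅛))² = (-11/2 + 5/4)² = (-17/4)² = 289/16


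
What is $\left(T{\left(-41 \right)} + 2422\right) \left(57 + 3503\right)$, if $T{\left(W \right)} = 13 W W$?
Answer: $86419000$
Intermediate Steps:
$T{\left(W \right)} = 13 W^{2}$
$\left(T{\left(-41 \right)} + 2422\right) \left(57 + 3503\right) = \left(13 \left(-41\right)^{2} + 2422\right) \left(57 + 3503\right) = \left(13 \cdot 1681 + 2422\right) 3560 = \left(21853 + 2422\right) 3560 = 24275 \cdot 3560 = 86419000$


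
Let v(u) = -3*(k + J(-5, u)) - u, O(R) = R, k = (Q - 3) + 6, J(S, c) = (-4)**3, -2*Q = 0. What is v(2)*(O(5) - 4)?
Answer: 181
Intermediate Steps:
Q = 0 (Q = -1/2*0 = 0)
J(S, c) = -64
k = 3 (k = (0 - 3) + 6 = -3 + 6 = 3)
v(u) = 183 - u (v(u) = -3*(3 - 64) - u = -3*(-61) - u = 183 - u)
v(2)*(O(5) - 4) = (183 - 1*2)*(5 - 4) = (183 - 2)*1 = 181*1 = 181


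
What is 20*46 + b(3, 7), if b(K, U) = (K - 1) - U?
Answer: 915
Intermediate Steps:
b(K, U) = -1 + K - U (b(K, U) = (-1 + K) - U = -1 + K - U)
20*46 + b(3, 7) = 20*46 + (-1 + 3 - 1*7) = 920 + (-1 + 3 - 7) = 920 - 5 = 915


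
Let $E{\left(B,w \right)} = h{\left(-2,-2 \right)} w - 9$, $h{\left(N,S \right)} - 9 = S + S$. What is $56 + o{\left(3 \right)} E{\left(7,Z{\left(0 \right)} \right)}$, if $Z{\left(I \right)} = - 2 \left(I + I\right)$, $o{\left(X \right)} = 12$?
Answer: $-52$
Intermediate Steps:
$h{\left(N,S \right)} = 9 + 2 S$ ($h{\left(N,S \right)} = 9 + \left(S + S\right) = 9 + 2 S$)
$Z{\left(I \right)} = - 4 I$ ($Z{\left(I \right)} = - 2 \cdot 2 I = - 4 I$)
$E{\left(B,w \right)} = -9 + 5 w$ ($E{\left(B,w \right)} = \left(9 + 2 \left(-2\right)\right) w - 9 = \left(9 - 4\right) w - 9 = 5 w - 9 = -9 + 5 w$)
$56 + o{\left(3 \right)} E{\left(7,Z{\left(0 \right)} \right)} = 56 + 12 \left(-9 + 5 \left(\left(-4\right) 0\right)\right) = 56 + 12 \left(-9 + 5 \cdot 0\right) = 56 + 12 \left(-9 + 0\right) = 56 + 12 \left(-9\right) = 56 - 108 = -52$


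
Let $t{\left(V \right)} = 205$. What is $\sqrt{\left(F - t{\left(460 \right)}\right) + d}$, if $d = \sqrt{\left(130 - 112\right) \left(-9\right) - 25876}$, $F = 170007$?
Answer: $\sqrt{169802 + i \sqrt{26038}} \approx 412.07 + 0.196 i$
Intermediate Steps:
$d = i \sqrt{26038}$ ($d = \sqrt{18 \left(-9\right) - 25876} = \sqrt{-162 - 25876} = \sqrt{-26038} = i \sqrt{26038} \approx 161.36 i$)
$\sqrt{\left(F - t{\left(460 \right)}\right) + d} = \sqrt{\left(170007 - 205\right) + i \sqrt{26038}} = \sqrt{169802 + i \sqrt{26038}}$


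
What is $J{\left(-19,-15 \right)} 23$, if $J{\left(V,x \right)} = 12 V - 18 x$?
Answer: $966$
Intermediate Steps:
$J{\left(V,x \right)} = - 18 x + 12 V$
$J{\left(-19,-15 \right)} 23 = \left(\left(-18\right) \left(-15\right) + 12 \left(-19\right)\right) 23 = \left(270 - 228\right) 23 = 42 \cdot 23 = 966$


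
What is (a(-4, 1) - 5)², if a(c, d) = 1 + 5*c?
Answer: 576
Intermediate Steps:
(a(-4, 1) - 5)² = ((1 + 5*(-4)) - 5)² = ((1 - 20) - 5)² = (-19 - 5)² = (-24)² = 576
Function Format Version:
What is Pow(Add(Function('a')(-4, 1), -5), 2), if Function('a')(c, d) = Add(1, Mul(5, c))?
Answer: 576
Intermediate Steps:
Pow(Add(Function('a')(-4, 1), -5), 2) = Pow(Add(Add(1, Mul(5, -4)), -5), 2) = Pow(Add(Add(1, -20), -5), 2) = Pow(Add(-19, -5), 2) = Pow(-24, 2) = 576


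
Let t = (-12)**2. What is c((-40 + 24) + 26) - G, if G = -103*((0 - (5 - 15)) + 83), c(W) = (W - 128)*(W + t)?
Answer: -8593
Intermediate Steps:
t = 144
c(W) = (-128 + W)*(144 + W) (c(W) = (W - 128)*(W + 144) = (-128 + W)*(144 + W))
G = -9579 (G = -103*((0 - 1*(-10)) + 83) = -103*((0 + 10) + 83) = -103*(10 + 83) = -103*93 = -9579)
c((-40 + 24) + 26) - G = (-18432 + ((-40 + 24) + 26)**2 + 16*((-40 + 24) + 26)) - 1*(-9579) = (-18432 + (-16 + 26)**2 + 16*(-16 + 26)) + 9579 = (-18432 + 10**2 + 16*10) + 9579 = (-18432 + 100 + 160) + 9579 = -18172 + 9579 = -8593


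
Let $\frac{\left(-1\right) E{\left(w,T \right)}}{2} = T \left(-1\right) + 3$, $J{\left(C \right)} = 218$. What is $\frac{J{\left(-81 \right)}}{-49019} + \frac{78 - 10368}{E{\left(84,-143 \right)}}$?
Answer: $\frac{252170927}{7156774} \approx 35.235$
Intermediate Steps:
$E{\left(w,T \right)} = -6 + 2 T$ ($E{\left(w,T \right)} = - 2 \left(T \left(-1\right) + 3\right) = - 2 \left(- T + 3\right) = - 2 \left(3 - T\right) = -6 + 2 T$)
$\frac{J{\left(-81 \right)}}{-49019} + \frac{78 - 10368}{E{\left(84,-143 \right)}} = \frac{218}{-49019} + \frac{78 - 10368}{-6 + 2 \left(-143\right)} = 218 \left(- \frac{1}{49019}\right) + \frac{78 - 10368}{-6 - 286} = - \frac{218}{49019} - \frac{10290}{-292} = - \frac{218}{49019} - - \frac{5145}{146} = - \frac{218}{49019} + \frac{5145}{146} = \frac{252170927}{7156774}$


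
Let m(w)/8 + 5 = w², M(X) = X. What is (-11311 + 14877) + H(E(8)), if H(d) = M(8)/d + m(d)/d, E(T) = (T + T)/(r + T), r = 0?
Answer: 3566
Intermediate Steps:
E(T) = 2 (E(T) = (T + T)/(0 + T) = (2*T)/T = 2)
m(w) = -40 + 8*w²
H(d) = 8/d + (-40 + 8*d²)/d
(-11311 + 14877) + H(E(8)) = (-11311 + 14877) + (-32/2 + 8*2) = 3566 + (-32*½ + 16) = 3566 + (-16 + 16) = 3566 + 0 = 3566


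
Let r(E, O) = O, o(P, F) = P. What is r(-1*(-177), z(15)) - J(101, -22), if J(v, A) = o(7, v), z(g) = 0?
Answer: -7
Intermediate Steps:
J(v, A) = 7
r(-1*(-177), z(15)) - J(101, -22) = 0 - 1*7 = 0 - 7 = -7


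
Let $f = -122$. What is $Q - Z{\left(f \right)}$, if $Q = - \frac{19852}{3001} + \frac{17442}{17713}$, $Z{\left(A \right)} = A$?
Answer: $\frac{6185823952}{53156713} \approx 116.37$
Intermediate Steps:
$Q = - \frac{299295034}{53156713}$ ($Q = \left(-19852\right) \frac{1}{3001} + 17442 \cdot \frac{1}{17713} = - \frac{19852}{3001} + \frac{17442}{17713} = - \frac{299295034}{53156713} \approx -5.6304$)
$Q - Z{\left(f \right)} = - \frac{299295034}{53156713} - -122 = - \frac{299295034}{53156713} + 122 = \frac{6185823952}{53156713}$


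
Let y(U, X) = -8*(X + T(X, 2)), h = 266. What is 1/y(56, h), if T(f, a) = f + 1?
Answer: -1/4264 ≈ -0.00023452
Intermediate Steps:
T(f, a) = 1 + f
y(U, X) = -8 - 16*X (y(U, X) = -8*(X + (1 + X)) = -8*(1 + 2*X) = -8 - 16*X)
1/y(56, h) = 1/(-8 - 16*266) = 1/(-8 - 4256) = 1/(-4264) = -1/4264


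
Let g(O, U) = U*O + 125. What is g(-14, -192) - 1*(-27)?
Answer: 2840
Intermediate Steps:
g(O, U) = 125 + O*U (g(O, U) = O*U + 125 = 125 + O*U)
g(-14, -192) - 1*(-27) = (125 - 14*(-192)) - 1*(-27) = (125 + 2688) + 27 = 2813 + 27 = 2840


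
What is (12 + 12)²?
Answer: 576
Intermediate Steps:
(12 + 12)² = 24² = 576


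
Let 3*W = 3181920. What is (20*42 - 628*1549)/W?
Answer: -242983/265160 ≈ -0.91636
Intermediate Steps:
W = 1060640 (W = (⅓)*3181920 = 1060640)
(20*42 - 628*1549)/W = (20*42 - 628*1549)/1060640 = (840 - 972772)*(1/1060640) = -971932*1/1060640 = -242983/265160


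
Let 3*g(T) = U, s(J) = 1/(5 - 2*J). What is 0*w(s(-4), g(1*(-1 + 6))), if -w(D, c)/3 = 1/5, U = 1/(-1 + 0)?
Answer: 0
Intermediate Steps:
U = -1 (U = 1/(-1) = -1)
g(T) = -1/3 (g(T) = (1/3)*(-1) = -1/3)
w(D, c) = -3/5
0*w(s(-4), g(1*(-1 + 6))) = 0*(-3/5) = 0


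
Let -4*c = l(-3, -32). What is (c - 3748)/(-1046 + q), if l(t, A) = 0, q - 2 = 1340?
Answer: -937/74 ≈ -12.662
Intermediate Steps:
q = 1342 (q = 2 + 1340 = 1342)
c = 0 (c = -¼*0 = 0)
(c - 3748)/(-1046 + q) = (0 - 3748)/(-1046 + 1342) = -3748/296 = -3748*1/296 = -937/74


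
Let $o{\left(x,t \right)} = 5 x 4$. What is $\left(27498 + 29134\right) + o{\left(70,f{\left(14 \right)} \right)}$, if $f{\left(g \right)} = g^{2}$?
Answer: $58032$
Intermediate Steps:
$o{\left(x,t \right)} = 20 x$
$\left(27498 + 29134\right) + o{\left(70,f{\left(14 \right)} \right)} = \left(27498 + 29134\right) + 20 \cdot 70 = 56632 + 1400 = 58032$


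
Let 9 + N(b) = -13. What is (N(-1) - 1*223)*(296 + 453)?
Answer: -183505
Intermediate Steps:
N(b) = -22 (N(b) = -9 - 13 = -22)
(N(-1) - 1*223)*(296 + 453) = (-22 - 1*223)*(296 + 453) = (-22 - 223)*749 = -245*749 = -183505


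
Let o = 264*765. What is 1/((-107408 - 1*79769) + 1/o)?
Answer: -201960/37802266919 ≈ -5.3425e-6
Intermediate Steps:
o = 201960
1/((-107408 - 1*79769) + 1/o) = 1/((-107408 - 1*79769) + 1/201960) = 1/((-107408 - 79769) + 1/201960) = 1/(-187177 + 1/201960) = 1/(-37802266919/201960) = -201960/37802266919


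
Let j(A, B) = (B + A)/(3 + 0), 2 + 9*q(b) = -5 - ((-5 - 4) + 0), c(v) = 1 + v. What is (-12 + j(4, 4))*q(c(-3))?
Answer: -56/27 ≈ -2.0741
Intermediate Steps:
q(b) = 2/9 (q(b) = -2/9 + (-5 - ((-5 - 4) + 0))/9 = -2/9 + (-5 - (-9 + 0))/9 = -2/9 + (-5 - 1*(-9))/9 = -2/9 + (-5 + 9)/9 = -2/9 + (⅑)*4 = -2/9 + 4/9 = 2/9)
j(A, B) = A/3 + B/3 (j(A, B) = (A + B)/3 = (A + B)*(⅓) = A/3 + B/3)
(-12 + j(4, 4))*q(c(-3)) = (-12 + ((⅓)*4 + (⅓)*4))*(2/9) = (-12 + (4/3 + 4/3))*(2/9) = (-12 + 8/3)*(2/9) = -28/3*2/9 = -56/27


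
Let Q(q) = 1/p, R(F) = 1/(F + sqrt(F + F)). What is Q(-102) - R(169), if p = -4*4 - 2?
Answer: -185/3006 + sqrt(2)/2171 ≈ -0.060892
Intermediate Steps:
p = -18 (p = -16 - 2 = -18)
R(F) = 1/(F + sqrt(2)*sqrt(F)) (R(F) = 1/(F + sqrt(2*F)) = 1/(F + sqrt(2)*sqrt(F)))
Q(q) = -1/18 (Q(q) = 1/(-18) = -1/18)
Q(-102) - R(169) = -1/18 - 1/(169 + sqrt(2)*sqrt(169)) = -1/18 - 1/(169 + sqrt(2)*13) = -1/18 - 1/(169 + 13*sqrt(2))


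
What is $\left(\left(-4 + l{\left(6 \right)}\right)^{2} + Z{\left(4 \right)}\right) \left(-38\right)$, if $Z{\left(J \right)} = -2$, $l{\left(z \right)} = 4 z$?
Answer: $-15124$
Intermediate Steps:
$\left(\left(-4 + l{\left(6 \right)}\right)^{2} + Z{\left(4 \right)}\right) \left(-38\right) = \left(\left(-4 + 4 \cdot 6\right)^{2} - 2\right) \left(-38\right) = \left(\left(-4 + 24\right)^{2} - 2\right) \left(-38\right) = \left(20^{2} - 2\right) \left(-38\right) = \left(400 - 2\right) \left(-38\right) = 398 \left(-38\right) = -15124$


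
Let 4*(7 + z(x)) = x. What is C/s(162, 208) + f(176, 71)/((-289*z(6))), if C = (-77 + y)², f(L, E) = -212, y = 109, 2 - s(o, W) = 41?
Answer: -3271832/123981 ≈ -26.390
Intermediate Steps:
s(o, W) = -39 (s(o, W) = 2 - 1*41 = 2 - 41 = -39)
z(x) = -7 + x/4
C = 1024 (C = (-77 + 109)² = 32² = 1024)
C/s(162, 208) + f(176, 71)/((-289*z(6))) = 1024/(-39) - 212*(-1/(289*(-7 + (¼)*6))) = 1024*(-1/39) - 212*(-1/(289*(-7 + 3/2))) = -1024/39 - 212/((-289*(-11/2))) = -1024/39 - 212/3179/2 = -1024/39 - 212*2/3179 = -1024/39 - 424/3179 = -3271832/123981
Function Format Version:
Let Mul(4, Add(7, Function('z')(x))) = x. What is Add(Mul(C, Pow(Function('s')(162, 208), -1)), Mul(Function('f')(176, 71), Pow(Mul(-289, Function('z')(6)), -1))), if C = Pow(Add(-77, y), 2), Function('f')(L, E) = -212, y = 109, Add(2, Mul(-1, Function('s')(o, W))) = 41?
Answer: Rational(-3271832, 123981) ≈ -26.390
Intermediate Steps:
Function('s')(o, W) = -39 (Function('s')(o, W) = Add(2, Mul(-1, 41)) = Add(2, -41) = -39)
Function('z')(x) = Add(-7, Mul(Rational(1, 4), x))
C = 1024 (C = Pow(Add(-77, 109), 2) = Pow(32, 2) = 1024)
Add(Mul(C, Pow(Function('s')(162, 208), -1)), Mul(Function('f')(176, 71), Pow(Mul(-289, Function('z')(6)), -1))) = Add(Mul(1024, Pow(-39, -1)), Mul(-212, Pow(Mul(-289, Add(-7, Mul(Rational(1, 4), 6))), -1))) = Add(Mul(1024, Rational(-1, 39)), Mul(-212, Pow(Mul(-289, Add(-7, Rational(3, 2))), -1))) = Add(Rational(-1024, 39), Mul(-212, Pow(Mul(-289, Rational(-11, 2)), -1))) = Add(Rational(-1024, 39), Mul(-212, Pow(Rational(3179, 2), -1))) = Add(Rational(-1024, 39), Mul(-212, Rational(2, 3179))) = Add(Rational(-1024, 39), Rational(-424, 3179)) = Rational(-3271832, 123981)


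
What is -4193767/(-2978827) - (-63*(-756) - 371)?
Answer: -140766233772/2978827 ≈ -47256.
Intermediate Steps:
-4193767/(-2978827) - (-63*(-756) - 371) = -4193767*(-1/2978827) - (47628 - 371) = 4193767/2978827 - 1*47257 = 4193767/2978827 - 47257 = -140766233772/2978827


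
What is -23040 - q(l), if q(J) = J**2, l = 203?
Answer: -64249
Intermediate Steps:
-23040 - q(l) = -23040 - 1*203**2 = -23040 - 1*41209 = -23040 - 41209 = -64249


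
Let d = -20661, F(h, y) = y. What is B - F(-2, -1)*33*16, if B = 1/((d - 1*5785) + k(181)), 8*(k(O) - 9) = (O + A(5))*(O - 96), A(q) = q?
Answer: 51661100/97843 ≈ 528.00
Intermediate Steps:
k(O) = 9 + (-96 + O)*(5 + O)/8 (k(O) = 9 + ((O + 5)*(O - 96))/8 = 9 + ((5 + O)*(-96 + O))/8 = 9 + ((-96 + O)*(5 + O))/8 = 9 + (-96 + O)*(5 + O)/8)
B = -4/97843 (B = 1/((-20661 - 1*5785) + (-51 - 91/8*181 + (⅛)*181²)) = 1/((-20661 - 5785) + (-51 - 16471/8 + (⅛)*32761)) = 1/(-26446 + (-51 - 16471/8 + 32761/8)) = 1/(-26446 + 7941/4) = 1/(-97843/4) = -4/97843 ≈ -4.0882e-5)
B - F(-2, -1)*33*16 = -4/97843 - (-1*33)*16 = -4/97843 - (-33)*16 = -4/97843 - 1*(-528) = -4/97843 + 528 = 51661100/97843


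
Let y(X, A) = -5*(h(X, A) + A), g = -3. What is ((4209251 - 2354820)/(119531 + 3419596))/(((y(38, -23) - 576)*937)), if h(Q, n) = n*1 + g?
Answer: -1854431/1097649621669 ≈ -1.6895e-6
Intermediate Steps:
h(Q, n) = -3 + n (h(Q, n) = n*1 - 3 = n - 3 = -3 + n)
y(X, A) = 15 - 10*A (y(X, A) = -5*((-3 + A) + A) = -5*(-3 + 2*A) = 15 - 10*A)
((4209251 - 2354820)/(119531 + 3419596))/(((y(38, -23) - 576)*937)) = ((4209251 - 2354820)/(119531 + 3419596))/((((15 - 10*(-23)) - 576)*937)) = (1854431/3539127)/((((15 + 230) - 576)*937)) = (1854431*(1/3539127))/(((245 - 576)*937)) = 1854431/(3539127*((-331*937))) = (1854431/3539127)/(-310147) = (1854431/3539127)*(-1/310147) = -1854431/1097649621669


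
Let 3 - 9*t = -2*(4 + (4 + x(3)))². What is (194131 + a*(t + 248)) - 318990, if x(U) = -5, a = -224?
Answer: -542801/3 ≈ -1.8093e+5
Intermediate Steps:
t = 7/3 (t = ⅓ - (-2)*(4 + (4 - 5))²/9 = ⅓ - (-2)*(4 - 1)²/9 = ⅓ - (-2)*3²/9 = ⅓ - (-2)*9/9 = ⅓ - ⅑*(-18) = ⅓ + 2 = 7/3 ≈ 2.3333)
(194131 + a*(t + 248)) - 318990 = (194131 - 224*(7/3 + 248)) - 318990 = (194131 - 224*751/3) - 318990 = (194131 - 168224/3) - 318990 = 414169/3 - 318990 = -542801/3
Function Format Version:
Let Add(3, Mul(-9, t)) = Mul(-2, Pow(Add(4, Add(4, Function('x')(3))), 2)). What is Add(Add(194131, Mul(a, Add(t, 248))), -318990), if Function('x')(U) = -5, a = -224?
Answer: Rational(-542801, 3) ≈ -1.8093e+5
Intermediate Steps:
t = Rational(7, 3) (t = Add(Rational(1, 3), Mul(Rational(-1, 9), Mul(-2, Pow(Add(4, Add(4, -5)), 2)))) = Add(Rational(1, 3), Mul(Rational(-1, 9), Mul(-2, Pow(Add(4, -1), 2)))) = Add(Rational(1, 3), Mul(Rational(-1, 9), Mul(-2, Pow(3, 2)))) = Add(Rational(1, 3), Mul(Rational(-1, 9), Mul(-2, 9))) = Add(Rational(1, 3), Mul(Rational(-1, 9), -18)) = Add(Rational(1, 3), 2) = Rational(7, 3) ≈ 2.3333)
Add(Add(194131, Mul(a, Add(t, 248))), -318990) = Add(Add(194131, Mul(-224, Add(Rational(7, 3), 248))), -318990) = Add(Add(194131, Mul(-224, Rational(751, 3))), -318990) = Add(Add(194131, Rational(-168224, 3)), -318990) = Add(Rational(414169, 3), -318990) = Rational(-542801, 3)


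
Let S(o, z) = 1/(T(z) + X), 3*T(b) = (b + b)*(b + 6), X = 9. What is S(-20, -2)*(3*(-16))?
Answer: -144/11 ≈ -13.091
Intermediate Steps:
T(b) = 2*b*(6 + b)/3 (T(b) = ((b + b)*(b + 6))/3 = ((2*b)*(6 + b))/3 = (2*b*(6 + b))/3 = 2*b*(6 + b)/3)
S(o, z) = 1/(9 + 2*z*(6 + z)/3) (S(o, z) = 1/(2*z*(6 + z)/3 + 9) = 1/(9 + 2*z*(6 + z)/3))
S(-20, -2)*(3*(-16)) = (3/(27 + 2*(-2)*(6 - 2)))*(3*(-16)) = (3/(27 + 2*(-2)*4))*(-48) = (3/(27 - 16))*(-48) = (3/11)*(-48) = -144/11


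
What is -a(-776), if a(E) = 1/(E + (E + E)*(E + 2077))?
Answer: 1/2019928 ≈ 4.9507e-7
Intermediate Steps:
a(E) = 1/(E + 2*E*(2077 + E)) (a(E) = 1/(E + (2*E)*(2077 + E)) = 1/(E + 2*E*(2077 + E)))
-a(-776) = -1/((-776)*(4155 + 2*(-776))) = -(-1)/(776*(4155 - 1552)) = -(-1)/(776*2603) = -1*(-1/2019928) = 1/2019928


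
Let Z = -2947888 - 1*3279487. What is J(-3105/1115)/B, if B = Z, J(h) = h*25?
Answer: 621/55548185 ≈ 1.1179e-5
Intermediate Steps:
Z = -6227375 (Z = -2947888 - 3279487 = -6227375)
J(h) = 25*h
B = -6227375
J(-3105/1115)/B = (25*(-3105/1115))/(-6227375) = (25*(-3105*1/1115))*(-1/6227375) = (25*(-621/223))*(-1/6227375) = -15525/223*(-1/6227375) = 621/55548185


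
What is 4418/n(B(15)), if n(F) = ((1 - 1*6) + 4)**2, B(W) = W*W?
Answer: 4418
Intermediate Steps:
B(W) = W**2
n(F) = 1 (n(F) = ((1 - 6) + 4)**2 = (-5 + 4)**2 = (-1)**2 = 1)
4418/n(B(15)) = 4418/1 = 4418*1 = 4418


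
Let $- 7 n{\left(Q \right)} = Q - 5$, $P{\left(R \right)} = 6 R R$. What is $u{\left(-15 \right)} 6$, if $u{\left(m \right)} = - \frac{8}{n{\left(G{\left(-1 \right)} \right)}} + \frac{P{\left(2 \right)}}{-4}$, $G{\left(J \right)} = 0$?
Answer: $- \frac{516}{5} \approx -103.2$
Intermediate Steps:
$P{\left(R \right)} = 6 R^{2}$
$n{\left(Q \right)} = \frac{5}{7} - \frac{Q}{7}$ ($n{\left(Q \right)} = - \frac{Q - 5}{7} = - \frac{-5 + Q}{7} = \frac{5}{7} - \frac{Q}{7}$)
$u{\left(m \right)} = - \frac{86}{5}$ ($u{\left(m \right)} = - \frac{8}{\frac{5}{7} - 0} + \frac{6 \cdot 2^{2}}{-4} = - \frac{8}{\frac{5}{7} + 0} + 6 \cdot 4 \left(- \frac{1}{4}\right) = - \frac{8}{\frac{5}{7}} + 24 \left(- \frac{1}{4}\right) = \left(-8\right) \frac{7}{5} - 6 = - \frac{56}{5} - 6 = - \frac{86}{5}$)
$u{\left(-15 \right)} 6 = \left(- \frac{86}{5}\right) 6 = - \frac{516}{5}$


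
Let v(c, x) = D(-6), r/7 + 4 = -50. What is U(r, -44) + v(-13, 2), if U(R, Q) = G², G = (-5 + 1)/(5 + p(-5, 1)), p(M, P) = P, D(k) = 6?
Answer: 58/9 ≈ 6.4444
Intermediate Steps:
r = -378 (r = -28 + 7*(-50) = -28 - 350 = -378)
v(c, x) = 6
G = -⅔ (G = (-5 + 1)/(5 + 1) = -4/6 = -4*⅙ = -⅔ ≈ -0.66667)
U(R, Q) = 4/9 (U(R, Q) = (-⅔)² = 4/9)
U(r, -44) + v(-13, 2) = 4/9 + 6 = 58/9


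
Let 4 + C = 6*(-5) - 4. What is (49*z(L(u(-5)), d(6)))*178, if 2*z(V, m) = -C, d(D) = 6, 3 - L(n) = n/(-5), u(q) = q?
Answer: 165718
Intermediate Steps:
C = -38 (C = -4 + (6*(-5) - 4) = -4 + (-30 - 4) = -4 - 34 = -38)
L(n) = 3 + n/5 (L(n) = 3 - n/(-5) = 3 - n*(-1)/5 = 3 - (-1)*n/5 = 3 + n/5)
z(V, m) = 19 (z(V, m) = (-1*(-38))/2 = (1/2)*38 = 19)
(49*z(L(u(-5)), d(6)))*178 = (49*19)*178 = 931*178 = 165718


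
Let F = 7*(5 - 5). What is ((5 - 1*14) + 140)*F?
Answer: 0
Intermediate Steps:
F = 0 (F = 7*0 = 0)
((5 - 1*14) + 140)*F = ((5 - 1*14) + 140)*0 = ((5 - 14) + 140)*0 = (-9 + 140)*0 = 131*0 = 0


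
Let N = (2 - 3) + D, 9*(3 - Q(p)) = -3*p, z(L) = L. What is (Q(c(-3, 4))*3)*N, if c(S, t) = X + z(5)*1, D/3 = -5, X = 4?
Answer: -288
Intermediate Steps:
D = -15 (D = 3*(-5) = -15)
c(S, t) = 9 (c(S, t) = 4 + 5*1 = 4 + 5 = 9)
Q(p) = 3 + p/3 (Q(p) = 3 - (-1)*p/3 = 3 + p/3)
N = -16 (N = (2 - 3) - 15 = -1 - 15 = -16)
(Q(c(-3, 4))*3)*N = ((3 + (⅓)*9)*3)*(-16) = ((3 + 3)*3)*(-16) = (6*3)*(-16) = 18*(-16) = -288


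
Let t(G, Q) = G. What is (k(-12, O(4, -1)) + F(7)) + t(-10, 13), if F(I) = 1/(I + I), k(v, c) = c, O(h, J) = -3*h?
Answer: -307/14 ≈ -21.929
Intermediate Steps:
F(I) = 1/(2*I)
(k(-12, O(4, -1)) + F(7)) + t(-10, 13) = (-3*4 + (½)/7) - 10 = (-12 + (½)*(⅐)) - 10 = (-12 + 1/14) - 10 = -167/14 - 10 = -307/14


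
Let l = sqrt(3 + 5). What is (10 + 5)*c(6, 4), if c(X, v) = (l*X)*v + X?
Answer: 90 + 720*sqrt(2) ≈ 1108.2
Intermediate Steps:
l = 2*sqrt(2) (l = sqrt(8) = 2*sqrt(2) ≈ 2.8284)
c(X, v) = X + 2*X*v*sqrt(2) (c(X, v) = ((2*sqrt(2))*X)*v + X = (2*X*sqrt(2))*v + X = 2*X*v*sqrt(2) + X = X + 2*X*v*sqrt(2))
(10 + 5)*c(6, 4) = (10 + 5)*(6*(1 + 2*4*sqrt(2))) = 15*(6*(1 + 8*sqrt(2))) = 15*(6 + 48*sqrt(2)) = 90 + 720*sqrt(2)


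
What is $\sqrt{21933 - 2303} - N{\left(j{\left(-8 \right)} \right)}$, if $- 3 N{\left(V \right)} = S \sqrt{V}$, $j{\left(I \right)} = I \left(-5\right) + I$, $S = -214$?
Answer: $\sqrt{19630} - \frac{856 \sqrt{2}}{3} \approx -263.42$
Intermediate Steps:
$j{\left(I \right)} = - 4 I$ ($j{\left(I \right)} = - 5 I + I = - 4 I$)
$N{\left(V \right)} = \frac{214 \sqrt{V}}{3}$ ($N{\left(V \right)} = - \frac{\left(-214\right) \sqrt{V}}{3} = \frac{214 \sqrt{V}}{3}$)
$\sqrt{21933 - 2303} - N{\left(j{\left(-8 \right)} \right)} = \sqrt{21933 - 2303} - \frac{214 \sqrt{\left(-4\right) \left(-8\right)}}{3} = \sqrt{19630} - \frac{214 \sqrt{32}}{3} = \sqrt{19630} - \frac{214 \cdot 4 \sqrt{2}}{3} = \sqrt{19630} - \frac{856 \sqrt{2}}{3}$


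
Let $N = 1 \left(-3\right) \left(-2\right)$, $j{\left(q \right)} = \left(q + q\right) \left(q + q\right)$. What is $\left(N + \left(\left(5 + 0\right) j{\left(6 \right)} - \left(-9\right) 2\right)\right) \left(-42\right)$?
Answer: $-31248$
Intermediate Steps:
$j{\left(q \right)} = 4 q^{2}$ ($j{\left(q \right)} = 2 q 2 q = 4 q^{2}$)
$N = 6$ ($N = \left(-3\right) \left(-2\right) = 6$)
$\left(N + \left(\left(5 + 0\right) j{\left(6 \right)} - \left(-9\right) 2\right)\right) \left(-42\right) = \left(6 + \left(\left(5 + 0\right) 4 \cdot 6^{2} - \left(-9\right) 2\right)\right) \left(-42\right) = \left(6 - \left(-18 - 5 \cdot 4 \cdot 36\right)\right) \left(-42\right) = \left(6 + \left(5 \cdot 144 + 18\right)\right) \left(-42\right) = \left(6 + \left(720 + 18\right)\right) \left(-42\right) = \left(6 + 738\right) \left(-42\right) = 744 \left(-42\right) = -31248$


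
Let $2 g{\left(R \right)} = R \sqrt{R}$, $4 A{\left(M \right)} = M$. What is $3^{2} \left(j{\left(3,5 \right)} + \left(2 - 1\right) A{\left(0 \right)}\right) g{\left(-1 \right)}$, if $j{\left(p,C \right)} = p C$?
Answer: $- \frac{135 i}{2} \approx - 67.5 i$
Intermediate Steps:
$j{\left(p,C \right)} = C p$
$A{\left(M \right)} = \frac{M}{4}$
$g{\left(R \right)} = \frac{R^{\frac{3}{2}}}{2}$ ($g{\left(R \right)} = \frac{R \sqrt{R}}{2} = \frac{R^{\frac{3}{2}}}{2}$)
$3^{2} \left(j{\left(3,5 \right)} + \left(2 - 1\right) A{\left(0 \right)}\right) g{\left(-1 \right)} = 3^{2} \left(5 \cdot 3 + \left(2 - 1\right) \frac{1}{4} \cdot 0\right) \frac{\left(-1\right)^{\frac{3}{2}}}{2} = 9 \left(15 + 1 \cdot 0\right) \frac{\left(-1\right) i}{2} = 9 \left(15 + 0\right) \left(- \frac{i}{2}\right) = 9 \cdot 15 \left(- \frac{i}{2}\right) = 135 \left(- \frac{i}{2}\right) = - \frac{135 i}{2}$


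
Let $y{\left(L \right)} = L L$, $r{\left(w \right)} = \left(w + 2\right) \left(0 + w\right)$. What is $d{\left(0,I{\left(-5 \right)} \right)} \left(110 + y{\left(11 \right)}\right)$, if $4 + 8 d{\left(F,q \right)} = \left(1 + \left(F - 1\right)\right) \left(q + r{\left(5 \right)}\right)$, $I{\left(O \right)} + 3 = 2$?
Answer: $- \frac{231}{2} \approx -115.5$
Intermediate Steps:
$r{\left(w \right)} = w \left(2 + w\right)$ ($r{\left(w \right)} = \left(2 + w\right) w = w \left(2 + w\right)$)
$I{\left(O \right)} = -1$ ($I{\left(O \right)} = -3 + 2 = -1$)
$d{\left(F,q \right)} = - \frac{1}{2} + \frac{F \left(35 + q\right)}{8}$ ($d{\left(F,q \right)} = - \frac{1}{2} + \frac{\left(1 + \left(F - 1\right)\right) \left(q + 5 \left(2 + 5\right)\right)}{8} = - \frac{1}{2} + \frac{\left(1 + \left(-1 + F\right)\right) \left(q + 5 \cdot 7\right)}{8} = - \frac{1}{2} + \frac{F \left(q + 35\right)}{8} = - \frac{1}{2} + \frac{F \left(35 + q\right)}{8}$)
$y{\left(L \right)} = L^{2}$
$d{\left(0,I{\left(-5 \right)} \right)} \left(110 + y{\left(11 \right)}\right) = \left(- \frac{1}{2} + \frac{35}{8} \cdot 0 + \frac{1}{8} \cdot 0 \left(-1\right)\right) \left(110 + 11^{2}\right) = \left(- \frac{1}{2} + 0 + 0\right) \left(110 + 121\right) = \left(- \frac{1}{2}\right) 231 = - \frac{231}{2}$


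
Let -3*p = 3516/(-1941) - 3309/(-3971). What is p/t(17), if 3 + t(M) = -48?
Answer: -2513089/393093261 ≈ -0.0063931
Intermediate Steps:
t(M) = -51 (t(M) = -3 - 48 = -51)
p = 2513089/7707711 (p = -(3516/(-1941) - 3309/(-3971))/3 = -(3516*(-1/1941) - 3309*(-1/3971))/3 = -(-1172/647 + 3309/3971)/3 = -⅓*(-2513089/2569237) = 2513089/7707711 ≈ 0.32605)
p/t(17) = (2513089/7707711)/(-51) = (2513089/7707711)*(-1/51) = -2513089/393093261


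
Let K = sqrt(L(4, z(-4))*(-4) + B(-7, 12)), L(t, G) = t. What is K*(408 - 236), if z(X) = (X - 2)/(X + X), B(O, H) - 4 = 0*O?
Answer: 344*I*sqrt(3) ≈ 595.83*I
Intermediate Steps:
B(O, H) = 4 (B(O, H) = 4 + 0*O = 4 + 0 = 4)
z(X) = (-2 + X)/(2*X) (z(X) = (-2 + X)/((2*X)) = (-2 + X)*(1/(2*X)) = (-2 + X)/(2*X))
K = 2*I*sqrt(3) (K = sqrt(4*(-4) + 4) = sqrt(-16 + 4) = sqrt(-12) = 2*I*sqrt(3) ≈ 3.4641*I)
K*(408 - 236) = (2*I*sqrt(3))*(408 - 236) = (2*I*sqrt(3))*172 = 344*I*sqrt(3)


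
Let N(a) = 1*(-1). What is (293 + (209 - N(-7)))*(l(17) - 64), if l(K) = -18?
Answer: -41246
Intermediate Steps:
N(a) = -1
(293 + (209 - N(-7)))*(l(17) - 64) = (293 + (209 - 1*(-1)))*(-18 - 64) = (293 + (209 + 1))*(-82) = (293 + 210)*(-82) = 503*(-82) = -41246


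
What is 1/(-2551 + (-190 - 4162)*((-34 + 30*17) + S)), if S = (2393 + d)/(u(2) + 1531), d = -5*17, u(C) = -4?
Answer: -1527/3177199697 ≈ -4.8061e-7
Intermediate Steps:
d = -85
S = 2308/1527 (S = (2393 - 85)/(-4 + 1531) = 2308/1527 ≈ 1.5115)
1/(-2551 + (-190 - 4162)*((-34 + 30*17) + S)) = 1/(-2551 + (-190 - 4162)*((-34 + 30*17) + 2308/1527)) = 1/(-2551 - 4352*((-34 + 510) + 2308/1527)) = 1/(-2551 - 4352*(476 + 2308/1527)) = 1/(-2551 - 4352*729160/1527) = 1/(-2551 - 3173304320/1527) = 1/(-3177199697/1527) = -1527/3177199697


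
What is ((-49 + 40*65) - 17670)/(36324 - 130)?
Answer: -15119/36194 ≈ -0.41772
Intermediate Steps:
((-49 + 40*65) - 17670)/(36324 - 130) = ((-49 + 2600) - 17670)/36194 = (2551 - 17670)*(1/36194) = -15119*1/36194 = -15119/36194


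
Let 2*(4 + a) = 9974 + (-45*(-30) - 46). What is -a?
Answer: -5635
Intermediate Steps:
a = 5635 (a = -4 + (9974 + (-45*(-30) - 46))/2 = -4 + (9974 + (1350 - 46))/2 = -4 + (9974 + 1304)/2 = -4 + (½)*11278 = -4 + 5639 = 5635)
-a = -1*5635 = -5635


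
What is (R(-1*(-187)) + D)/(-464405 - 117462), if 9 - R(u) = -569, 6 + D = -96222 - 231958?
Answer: 327608/581867 ≈ 0.56303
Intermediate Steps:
D = -328186 (D = -6 + (-96222 - 231958) = -6 - 328180 = -328186)
R(u) = 578 (R(u) = 9 - 1*(-569) = 9 + 569 = 578)
(R(-1*(-187)) + D)/(-464405 - 117462) = (578 - 328186)/(-464405 - 117462) = -327608/(-581867) = -327608*(-1/581867) = 327608/581867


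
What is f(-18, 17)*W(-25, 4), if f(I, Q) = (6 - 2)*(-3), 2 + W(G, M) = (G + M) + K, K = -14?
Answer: 444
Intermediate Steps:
W(G, M) = -16 + G + M (W(G, M) = -2 + ((G + M) - 14) = -2 + (-14 + G + M) = -16 + G + M)
f(I, Q) = -12 (f(I, Q) = 4*(-3) = -12)
f(-18, 17)*W(-25, 4) = -12*(-16 - 25 + 4) = -12*(-37) = 444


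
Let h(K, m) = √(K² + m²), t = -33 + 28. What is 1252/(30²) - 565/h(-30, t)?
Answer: 313/225 - 113*√37/37 ≈ -17.186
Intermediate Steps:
t = -5
1252/(30²) - 565/h(-30, t) = 1252/(30²) - 565/√((-30)² + (-5)²) = 1252/900 - 565/√(900 + 25) = 1252*(1/900) - 565*√37/185 = 313/225 - 565*√37/185 = 313/225 - 113*√37/37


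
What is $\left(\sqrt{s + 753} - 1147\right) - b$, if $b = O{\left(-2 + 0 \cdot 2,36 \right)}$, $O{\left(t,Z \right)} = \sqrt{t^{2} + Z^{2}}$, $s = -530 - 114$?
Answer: $-1147 + \sqrt{109} - 10 \sqrt{13} \approx -1172.6$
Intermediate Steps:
$s = -644$ ($s = -530 - 114 = -644$)
$O{\left(t,Z \right)} = \sqrt{Z^{2} + t^{2}}$
$b = 10 \sqrt{13}$ ($b = \sqrt{36^{2} + \left(-2 + 0 \cdot 2\right)^{2}} = \sqrt{1296 + \left(-2 + 0\right)^{2}} = \sqrt{1296 + \left(-2\right)^{2}} = \sqrt{1296 + 4} = \sqrt{1300} = 10 \sqrt{13} \approx 36.056$)
$\left(\sqrt{s + 753} - 1147\right) - b = \left(\sqrt{-644 + 753} - 1147\right) - 10 \sqrt{13} = \left(\sqrt{109} - 1147\right) - 10 \sqrt{13} = \left(-1147 + \sqrt{109}\right) - 10 \sqrt{13} = -1147 + \sqrt{109} - 10 \sqrt{13}$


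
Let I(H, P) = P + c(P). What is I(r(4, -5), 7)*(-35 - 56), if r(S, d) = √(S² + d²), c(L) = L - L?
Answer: -637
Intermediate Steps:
c(L) = 0
I(H, P) = P (I(H, P) = P + 0 = P)
I(r(4, -5), 7)*(-35 - 56) = 7*(-35 - 56) = 7*(-91) = -637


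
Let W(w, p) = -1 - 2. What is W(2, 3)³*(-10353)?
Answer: 279531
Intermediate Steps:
W(w, p) = -3
W(2, 3)³*(-10353) = (-3)³*(-10353) = -27*(-10353) = 279531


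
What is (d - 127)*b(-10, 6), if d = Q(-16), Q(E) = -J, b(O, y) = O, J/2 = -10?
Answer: 1070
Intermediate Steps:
J = -20 (J = 2*(-10) = -20)
Q(E) = 20 (Q(E) = -1*(-20) = 20)
d = 20
(d - 127)*b(-10, 6) = (20 - 127)*(-10) = -107*(-10) = 1070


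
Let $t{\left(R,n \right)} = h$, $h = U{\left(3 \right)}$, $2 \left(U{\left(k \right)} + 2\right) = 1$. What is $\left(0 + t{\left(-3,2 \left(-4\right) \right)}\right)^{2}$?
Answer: $\frac{9}{4} \approx 2.25$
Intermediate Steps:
$U{\left(k \right)} = - \frac{3}{2}$ ($U{\left(k \right)} = -2 + \frac{1}{2} \cdot 1 = -2 + \frac{1}{2} = - \frac{3}{2}$)
$h = - \frac{3}{2} \approx -1.5$
$t{\left(R,n \right)} = - \frac{3}{2}$
$\left(0 + t{\left(-3,2 \left(-4\right) \right)}\right)^{2} = \left(0 - \frac{3}{2}\right)^{2} = \left(- \frac{3}{2}\right)^{2} = \frac{9}{4}$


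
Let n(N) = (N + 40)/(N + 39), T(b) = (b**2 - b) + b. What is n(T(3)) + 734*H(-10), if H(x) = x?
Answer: -352271/48 ≈ -7339.0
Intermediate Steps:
T(b) = b**2
n(N) = (40 + N)/(39 + N)
n(T(3)) + 734*H(-10) = (40 + 3**2)/(39 + 3**2) + 734*(-10) = (40 + 9)/(39 + 9) - 7340 = 49/48 - 7340 = -352271/48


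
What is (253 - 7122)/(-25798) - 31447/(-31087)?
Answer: 1024806309/801982426 ≈ 1.2778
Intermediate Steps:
(253 - 7122)/(-25798) - 31447/(-31087) = -6869*(-1/25798) - 31447*(-1/31087) = 6869/25798 + 31447/31087 = 1024806309/801982426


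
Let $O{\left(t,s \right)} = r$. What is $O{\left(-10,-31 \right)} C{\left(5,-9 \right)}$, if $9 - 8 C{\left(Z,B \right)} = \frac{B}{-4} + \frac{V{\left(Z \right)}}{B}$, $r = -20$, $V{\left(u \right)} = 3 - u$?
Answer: $- \frac{1175}{72} \approx -16.319$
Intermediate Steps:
$O{\left(t,s \right)} = -20$
$C{\left(Z,B \right)} = \frac{9}{8} + \frac{B}{32} - \frac{3 - Z}{8 B}$ ($C{\left(Z,B \right)} = \frac{9}{8} - \frac{\frac{B}{-4} + \frac{3 - Z}{B}}{8} = \frac{9}{8} - \frac{B \left(- \frac{1}{4}\right) + \frac{3 - Z}{B}}{8} = \frac{9}{8} - \frac{- \frac{B}{4} + \frac{3 - Z}{B}}{8} = \frac{9}{8} + \left(\frac{B}{32} - \frac{3 - Z}{8 B}\right) = \frac{9}{8} + \frac{B}{32} - \frac{3 - Z}{8 B}$)
$O{\left(-10,-31 \right)} C{\left(5,-9 \right)} = - 20 \frac{-12 + 4 \cdot 5 - 9 \left(36 - 9\right)}{32 \left(-9\right)} = - 20 \cdot \frac{1}{32} \left(- \frac{1}{9}\right) \left(-12 + 20 - 243\right) = - 20 \cdot \frac{1}{32} \left(- \frac{1}{9}\right) \left(-235\right) = \left(-20\right) \frac{235}{288} = - \frac{1175}{72}$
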